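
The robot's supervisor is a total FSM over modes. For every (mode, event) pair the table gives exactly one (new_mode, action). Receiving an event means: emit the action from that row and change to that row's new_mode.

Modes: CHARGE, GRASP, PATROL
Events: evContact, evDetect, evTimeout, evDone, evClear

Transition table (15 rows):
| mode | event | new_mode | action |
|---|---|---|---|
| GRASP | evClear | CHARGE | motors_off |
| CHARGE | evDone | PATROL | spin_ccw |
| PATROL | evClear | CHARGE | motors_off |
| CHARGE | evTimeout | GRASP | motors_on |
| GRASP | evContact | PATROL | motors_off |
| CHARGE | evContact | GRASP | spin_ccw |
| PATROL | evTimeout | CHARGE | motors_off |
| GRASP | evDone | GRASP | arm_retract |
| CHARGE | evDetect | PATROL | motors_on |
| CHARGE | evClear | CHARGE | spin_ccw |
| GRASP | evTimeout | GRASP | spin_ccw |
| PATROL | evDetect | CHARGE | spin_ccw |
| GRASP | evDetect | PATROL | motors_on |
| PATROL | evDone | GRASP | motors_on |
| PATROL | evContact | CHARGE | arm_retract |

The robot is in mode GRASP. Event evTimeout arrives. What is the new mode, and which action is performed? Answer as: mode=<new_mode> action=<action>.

current mode = GRASP; filter table to that mode:
  (GRASP, evClear) → (CHARGE, motors_off)
  (GRASP, evContact) → (PATROL, motors_off)
  (GRASP, evDone) → (GRASP, arm_retract)
  (GRASP, evTimeout) → (GRASP, spin_ccw)  ← event matches
  (GRASP, evDetect) → (PATROL, motors_on)
event = evTimeout selects (GRASP, spin_ccw)

mode=GRASP action=spin_ccw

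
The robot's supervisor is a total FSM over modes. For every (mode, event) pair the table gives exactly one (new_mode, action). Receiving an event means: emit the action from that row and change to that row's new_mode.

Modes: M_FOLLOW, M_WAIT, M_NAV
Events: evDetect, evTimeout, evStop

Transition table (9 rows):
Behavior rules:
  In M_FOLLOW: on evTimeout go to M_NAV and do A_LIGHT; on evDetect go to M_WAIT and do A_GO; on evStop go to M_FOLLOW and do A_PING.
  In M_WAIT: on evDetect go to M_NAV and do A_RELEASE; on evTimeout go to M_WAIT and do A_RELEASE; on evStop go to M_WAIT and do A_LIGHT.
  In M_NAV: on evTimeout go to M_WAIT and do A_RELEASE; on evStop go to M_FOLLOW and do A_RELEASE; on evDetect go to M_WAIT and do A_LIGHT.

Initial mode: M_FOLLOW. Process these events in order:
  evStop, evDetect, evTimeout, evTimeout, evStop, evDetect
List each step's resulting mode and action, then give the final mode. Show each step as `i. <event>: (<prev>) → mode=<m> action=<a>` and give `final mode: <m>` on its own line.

1. evStop: (M_FOLLOW) → mode=M_FOLLOW action=A_PING
2. evDetect: (M_FOLLOW) → mode=M_WAIT action=A_GO
3. evTimeout: (M_WAIT) → mode=M_WAIT action=A_RELEASE
4. evTimeout: (M_WAIT) → mode=M_WAIT action=A_RELEASE
5. evStop: (M_WAIT) → mode=M_WAIT action=A_LIGHT
6. evDetect: (M_WAIT) → mode=M_NAV action=A_RELEASE

final mode: M_NAV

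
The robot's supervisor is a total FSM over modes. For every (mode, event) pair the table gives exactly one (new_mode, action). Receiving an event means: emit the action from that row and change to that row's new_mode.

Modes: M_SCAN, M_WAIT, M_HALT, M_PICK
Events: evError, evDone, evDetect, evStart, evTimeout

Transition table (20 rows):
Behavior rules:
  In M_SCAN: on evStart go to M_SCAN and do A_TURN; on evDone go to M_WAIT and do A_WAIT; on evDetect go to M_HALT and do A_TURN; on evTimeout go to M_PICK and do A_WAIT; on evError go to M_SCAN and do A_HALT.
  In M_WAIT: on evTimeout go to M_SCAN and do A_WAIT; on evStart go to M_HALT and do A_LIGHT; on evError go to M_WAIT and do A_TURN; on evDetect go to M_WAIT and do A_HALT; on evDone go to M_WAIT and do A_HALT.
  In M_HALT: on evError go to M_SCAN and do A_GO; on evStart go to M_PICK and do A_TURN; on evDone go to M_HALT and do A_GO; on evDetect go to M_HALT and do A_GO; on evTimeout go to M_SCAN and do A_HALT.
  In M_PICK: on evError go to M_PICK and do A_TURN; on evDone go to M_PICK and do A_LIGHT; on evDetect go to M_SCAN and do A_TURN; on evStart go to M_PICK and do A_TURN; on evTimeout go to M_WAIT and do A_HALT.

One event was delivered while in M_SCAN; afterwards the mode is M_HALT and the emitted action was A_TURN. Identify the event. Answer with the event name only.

try evError: (M_SCAN, evError) → (M_SCAN, A_HALT)
try evDone: (M_SCAN, evDone) → (M_WAIT, A_WAIT)
try evDetect: (M_SCAN, evDetect) → (M_HALT, A_TURN)  ← matches
try evStart: (M_SCAN, evStart) → (M_SCAN, A_TURN)
try evTimeout: (M_SCAN, evTimeout) → (M_PICK, A_WAIT)

evDetect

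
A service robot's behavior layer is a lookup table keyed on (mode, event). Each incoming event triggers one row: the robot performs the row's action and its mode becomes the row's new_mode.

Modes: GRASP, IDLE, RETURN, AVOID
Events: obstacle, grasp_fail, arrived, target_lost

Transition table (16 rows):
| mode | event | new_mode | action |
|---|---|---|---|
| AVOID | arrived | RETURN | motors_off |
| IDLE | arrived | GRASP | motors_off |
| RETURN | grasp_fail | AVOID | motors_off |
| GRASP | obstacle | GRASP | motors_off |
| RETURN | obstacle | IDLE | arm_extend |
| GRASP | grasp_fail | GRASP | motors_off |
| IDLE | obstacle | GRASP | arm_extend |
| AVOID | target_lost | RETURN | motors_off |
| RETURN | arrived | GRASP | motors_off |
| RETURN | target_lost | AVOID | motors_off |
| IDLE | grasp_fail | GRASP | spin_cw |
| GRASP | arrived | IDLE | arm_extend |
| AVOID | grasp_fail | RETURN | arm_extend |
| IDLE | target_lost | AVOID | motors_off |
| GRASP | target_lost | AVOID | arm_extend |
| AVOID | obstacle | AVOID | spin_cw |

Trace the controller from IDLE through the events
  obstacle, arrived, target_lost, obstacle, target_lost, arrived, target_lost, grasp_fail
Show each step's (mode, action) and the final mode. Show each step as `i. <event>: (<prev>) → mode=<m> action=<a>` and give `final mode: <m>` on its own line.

1. obstacle: (IDLE) → mode=GRASP action=arm_extend
2. arrived: (GRASP) → mode=IDLE action=arm_extend
3. target_lost: (IDLE) → mode=AVOID action=motors_off
4. obstacle: (AVOID) → mode=AVOID action=spin_cw
5. target_lost: (AVOID) → mode=RETURN action=motors_off
6. arrived: (RETURN) → mode=GRASP action=motors_off
7. target_lost: (GRASP) → mode=AVOID action=arm_extend
8. grasp_fail: (AVOID) → mode=RETURN action=arm_extend

final mode: RETURN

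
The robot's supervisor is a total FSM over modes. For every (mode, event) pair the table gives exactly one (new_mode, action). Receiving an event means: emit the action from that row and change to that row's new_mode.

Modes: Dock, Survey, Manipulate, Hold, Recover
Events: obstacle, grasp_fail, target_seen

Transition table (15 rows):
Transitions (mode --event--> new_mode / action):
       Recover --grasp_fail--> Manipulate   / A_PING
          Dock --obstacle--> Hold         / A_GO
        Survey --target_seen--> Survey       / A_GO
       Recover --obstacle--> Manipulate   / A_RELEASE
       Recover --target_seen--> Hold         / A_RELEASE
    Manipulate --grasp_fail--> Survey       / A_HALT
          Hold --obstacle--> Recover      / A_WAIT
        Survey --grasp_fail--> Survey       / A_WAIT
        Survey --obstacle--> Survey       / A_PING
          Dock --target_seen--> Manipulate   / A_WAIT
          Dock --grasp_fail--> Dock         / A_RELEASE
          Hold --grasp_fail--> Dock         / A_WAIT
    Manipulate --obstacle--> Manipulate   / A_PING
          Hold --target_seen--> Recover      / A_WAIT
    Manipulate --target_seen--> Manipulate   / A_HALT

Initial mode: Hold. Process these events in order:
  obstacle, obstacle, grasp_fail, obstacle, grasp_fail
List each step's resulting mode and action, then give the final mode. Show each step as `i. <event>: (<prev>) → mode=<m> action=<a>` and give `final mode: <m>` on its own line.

1. obstacle: (Hold) → mode=Recover action=A_WAIT
2. obstacle: (Recover) → mode=Manipulate action=A_RELEASE
3. grasp_fail: (Manipulate) → mode=Survey action=A_HALT
4. obstacle: (Survey) → mode=Survey action=A_PING
5. grasp_fail: (Survey) → mode=Survey action=A_WAIT

final mode: Survey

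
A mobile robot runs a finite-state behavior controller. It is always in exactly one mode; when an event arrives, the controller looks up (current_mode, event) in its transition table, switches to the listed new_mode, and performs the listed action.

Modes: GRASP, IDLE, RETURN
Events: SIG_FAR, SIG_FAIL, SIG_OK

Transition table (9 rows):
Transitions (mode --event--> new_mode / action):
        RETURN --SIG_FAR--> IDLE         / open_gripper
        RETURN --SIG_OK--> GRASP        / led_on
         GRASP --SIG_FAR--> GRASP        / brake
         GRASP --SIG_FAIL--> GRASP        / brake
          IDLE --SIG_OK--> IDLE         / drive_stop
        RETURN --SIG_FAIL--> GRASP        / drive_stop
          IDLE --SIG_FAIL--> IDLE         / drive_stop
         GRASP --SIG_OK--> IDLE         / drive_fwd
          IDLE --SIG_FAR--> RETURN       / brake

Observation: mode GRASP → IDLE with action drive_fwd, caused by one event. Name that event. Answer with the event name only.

try SIG_FAR: (GRASP, SIG_FAR) → (GRASP, brake)
try SIG_FAIL: (GRASP, SIG_FAIL) → (GRASP, brake)
try SIG_OK: (GRASP, SIG_OK) → (IDLE, drive_fwd)  ← matches

SIG_OK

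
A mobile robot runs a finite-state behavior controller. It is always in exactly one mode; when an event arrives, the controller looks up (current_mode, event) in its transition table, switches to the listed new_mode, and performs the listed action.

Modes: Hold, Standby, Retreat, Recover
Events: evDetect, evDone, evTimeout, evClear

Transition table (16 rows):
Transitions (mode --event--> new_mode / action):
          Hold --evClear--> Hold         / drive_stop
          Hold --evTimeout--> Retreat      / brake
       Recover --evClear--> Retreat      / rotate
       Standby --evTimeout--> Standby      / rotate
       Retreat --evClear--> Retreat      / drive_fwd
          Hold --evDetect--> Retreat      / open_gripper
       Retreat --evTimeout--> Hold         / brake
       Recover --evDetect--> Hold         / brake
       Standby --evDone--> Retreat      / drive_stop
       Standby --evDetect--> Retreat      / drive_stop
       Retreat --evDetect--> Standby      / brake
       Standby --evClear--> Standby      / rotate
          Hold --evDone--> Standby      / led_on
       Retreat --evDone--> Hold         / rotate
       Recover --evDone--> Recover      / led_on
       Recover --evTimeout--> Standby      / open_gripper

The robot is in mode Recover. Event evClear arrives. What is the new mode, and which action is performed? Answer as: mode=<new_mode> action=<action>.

mode=Retreat action=rotate

current mode = Recover; filter table to that mode:
  (Recover, evClear) → (Retreat, rotate)  ← event matches
  (Recover, evDetect) → (Hold, brake)
  (Recover, evDone) → (Recover, led_on)
  (Recover, evTimeout) → (Standby, open_gripper)
event = evClear selects (Retreat, rotate)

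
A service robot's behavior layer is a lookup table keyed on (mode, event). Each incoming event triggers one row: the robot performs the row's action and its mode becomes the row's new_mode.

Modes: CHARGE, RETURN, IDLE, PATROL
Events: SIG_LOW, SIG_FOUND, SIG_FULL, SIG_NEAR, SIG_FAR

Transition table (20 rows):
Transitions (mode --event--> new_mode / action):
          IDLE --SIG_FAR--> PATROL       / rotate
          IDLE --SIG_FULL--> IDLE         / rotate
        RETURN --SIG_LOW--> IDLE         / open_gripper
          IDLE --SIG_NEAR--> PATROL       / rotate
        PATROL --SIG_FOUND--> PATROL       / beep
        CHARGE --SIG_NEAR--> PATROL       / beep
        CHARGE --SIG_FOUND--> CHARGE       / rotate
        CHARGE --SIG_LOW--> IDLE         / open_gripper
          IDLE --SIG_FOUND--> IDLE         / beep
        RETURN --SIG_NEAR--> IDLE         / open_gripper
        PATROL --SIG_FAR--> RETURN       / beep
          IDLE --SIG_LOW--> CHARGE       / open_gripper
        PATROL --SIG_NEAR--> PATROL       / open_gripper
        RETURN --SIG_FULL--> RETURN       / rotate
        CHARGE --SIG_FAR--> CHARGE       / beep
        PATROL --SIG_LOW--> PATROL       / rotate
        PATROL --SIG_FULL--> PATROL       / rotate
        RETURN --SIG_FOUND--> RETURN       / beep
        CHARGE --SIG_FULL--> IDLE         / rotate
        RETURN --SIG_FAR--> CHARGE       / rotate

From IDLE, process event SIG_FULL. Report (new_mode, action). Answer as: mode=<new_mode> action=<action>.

mode=IDLE action=rotate

current mode = IDLE; filter table to that mode:
  (IDLE, SIG_FAR) → (PATROL, rotate)
  (IDLE, SIG_FULL) → (IDLE, rotate)  ← event matches
  (IDLE, SIG_NEAR) → (PATROL, rotate)
  (IDLE, SIG_FOUND) → (IDLE, beep)
  (IDLE, SIG_LOW) → (CHARGE, open_gripper)
event = SIG_FULL selects (IDLE, rotate)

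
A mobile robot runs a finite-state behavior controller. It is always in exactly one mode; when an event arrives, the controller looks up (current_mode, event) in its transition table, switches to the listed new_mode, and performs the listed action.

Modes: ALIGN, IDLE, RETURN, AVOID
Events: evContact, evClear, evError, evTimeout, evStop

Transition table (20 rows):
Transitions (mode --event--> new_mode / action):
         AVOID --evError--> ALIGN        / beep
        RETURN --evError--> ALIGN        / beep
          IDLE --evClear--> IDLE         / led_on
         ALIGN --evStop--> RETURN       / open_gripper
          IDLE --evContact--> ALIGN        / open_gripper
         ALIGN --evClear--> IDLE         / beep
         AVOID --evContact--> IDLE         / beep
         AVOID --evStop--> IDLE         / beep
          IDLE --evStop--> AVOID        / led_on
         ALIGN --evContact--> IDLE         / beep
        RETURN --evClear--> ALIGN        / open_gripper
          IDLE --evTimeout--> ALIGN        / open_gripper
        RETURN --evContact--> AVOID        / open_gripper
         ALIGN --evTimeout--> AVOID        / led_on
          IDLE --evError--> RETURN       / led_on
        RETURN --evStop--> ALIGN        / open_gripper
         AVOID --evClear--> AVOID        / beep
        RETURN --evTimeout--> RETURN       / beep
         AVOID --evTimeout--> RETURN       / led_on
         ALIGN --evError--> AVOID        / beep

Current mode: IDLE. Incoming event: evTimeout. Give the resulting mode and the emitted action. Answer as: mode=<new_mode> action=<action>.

mode=ALIGN action=open_gripper

current mode = IDLE; filter table to that mode:
  (IDLE, evClear) → (IDLE, led_on)
  (IDLE, evContact) → (ALIGN, open_gripper)
  (IDLE, evStop) → (AVOID, led_on)
  (IDLE, evTimeout) → (ALIGN, open_gripper)  ← event matches
  (IDLE, evError) → (RETURN, led_on)
event = evTimeout selects (ALIGN, open_gripper)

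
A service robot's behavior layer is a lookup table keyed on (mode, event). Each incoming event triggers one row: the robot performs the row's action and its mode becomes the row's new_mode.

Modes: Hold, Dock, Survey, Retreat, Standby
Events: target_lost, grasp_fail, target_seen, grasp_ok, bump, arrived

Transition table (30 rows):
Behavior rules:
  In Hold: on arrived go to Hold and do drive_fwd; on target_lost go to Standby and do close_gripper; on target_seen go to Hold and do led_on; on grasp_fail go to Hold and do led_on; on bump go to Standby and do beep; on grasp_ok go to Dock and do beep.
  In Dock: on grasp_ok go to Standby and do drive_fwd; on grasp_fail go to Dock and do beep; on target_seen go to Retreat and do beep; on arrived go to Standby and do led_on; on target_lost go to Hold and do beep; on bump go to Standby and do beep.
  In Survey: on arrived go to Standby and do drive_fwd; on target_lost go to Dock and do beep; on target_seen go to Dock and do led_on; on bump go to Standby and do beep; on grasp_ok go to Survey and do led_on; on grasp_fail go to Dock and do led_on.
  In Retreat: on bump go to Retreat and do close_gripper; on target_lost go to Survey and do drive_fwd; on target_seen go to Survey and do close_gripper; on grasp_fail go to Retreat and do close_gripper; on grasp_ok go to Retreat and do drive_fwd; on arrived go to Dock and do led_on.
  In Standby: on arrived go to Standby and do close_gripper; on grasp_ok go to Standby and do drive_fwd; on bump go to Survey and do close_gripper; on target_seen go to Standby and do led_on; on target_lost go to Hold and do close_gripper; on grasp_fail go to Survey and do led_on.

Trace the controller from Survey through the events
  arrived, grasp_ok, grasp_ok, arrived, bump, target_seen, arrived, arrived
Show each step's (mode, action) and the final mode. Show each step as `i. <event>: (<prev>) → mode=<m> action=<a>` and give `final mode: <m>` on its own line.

1. arrived: (Survey) → mode=Standby action=drive_fwd
2. grasp_ok: (Standby) → mode=Standby action=drive_fwd
3. grasp_ok: (Standby) → mode=Standby action=drive_fwd
4. arrived: (Standby) → mode=Standby action=close_gripper
5. bump: (Standby) → mode=Survey action=close_gripper
6. target_seen: (Survey) → mode=Dock action=led_on
7. arrived: (Dock) → mode=Standby action=led_on
8. arrived: (Standby) → mode=Standby action=close_gripper

final mode: Standby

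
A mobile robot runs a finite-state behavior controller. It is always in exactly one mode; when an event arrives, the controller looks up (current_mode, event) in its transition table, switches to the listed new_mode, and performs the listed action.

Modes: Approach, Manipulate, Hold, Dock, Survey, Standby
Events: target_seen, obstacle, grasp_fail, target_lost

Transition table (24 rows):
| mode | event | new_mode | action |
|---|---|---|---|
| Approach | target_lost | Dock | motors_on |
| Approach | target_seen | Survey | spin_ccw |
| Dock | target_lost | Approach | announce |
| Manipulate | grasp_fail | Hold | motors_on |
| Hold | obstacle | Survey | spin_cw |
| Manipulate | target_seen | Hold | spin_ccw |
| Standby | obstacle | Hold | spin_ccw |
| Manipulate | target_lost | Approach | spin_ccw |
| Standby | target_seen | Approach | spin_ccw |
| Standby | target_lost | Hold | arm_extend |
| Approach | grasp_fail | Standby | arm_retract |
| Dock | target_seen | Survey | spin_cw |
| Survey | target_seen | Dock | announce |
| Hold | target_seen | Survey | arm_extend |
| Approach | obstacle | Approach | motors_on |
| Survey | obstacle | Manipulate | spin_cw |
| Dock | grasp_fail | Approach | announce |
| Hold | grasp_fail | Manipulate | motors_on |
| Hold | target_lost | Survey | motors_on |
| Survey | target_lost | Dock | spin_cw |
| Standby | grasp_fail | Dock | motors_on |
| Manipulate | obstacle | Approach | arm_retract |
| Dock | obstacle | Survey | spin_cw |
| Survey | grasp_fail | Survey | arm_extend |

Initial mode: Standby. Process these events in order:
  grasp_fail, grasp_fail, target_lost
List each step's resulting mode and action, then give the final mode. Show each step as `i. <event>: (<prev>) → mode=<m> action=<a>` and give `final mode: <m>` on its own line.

1. grasp_fail: (Standby) → mode=Dock action=motors_on
2. grasp_fail: (Dock) → mode=Approach action=announce
3. target_lost: (Approach) → mode=Dock action=motors_on

final mode: Dock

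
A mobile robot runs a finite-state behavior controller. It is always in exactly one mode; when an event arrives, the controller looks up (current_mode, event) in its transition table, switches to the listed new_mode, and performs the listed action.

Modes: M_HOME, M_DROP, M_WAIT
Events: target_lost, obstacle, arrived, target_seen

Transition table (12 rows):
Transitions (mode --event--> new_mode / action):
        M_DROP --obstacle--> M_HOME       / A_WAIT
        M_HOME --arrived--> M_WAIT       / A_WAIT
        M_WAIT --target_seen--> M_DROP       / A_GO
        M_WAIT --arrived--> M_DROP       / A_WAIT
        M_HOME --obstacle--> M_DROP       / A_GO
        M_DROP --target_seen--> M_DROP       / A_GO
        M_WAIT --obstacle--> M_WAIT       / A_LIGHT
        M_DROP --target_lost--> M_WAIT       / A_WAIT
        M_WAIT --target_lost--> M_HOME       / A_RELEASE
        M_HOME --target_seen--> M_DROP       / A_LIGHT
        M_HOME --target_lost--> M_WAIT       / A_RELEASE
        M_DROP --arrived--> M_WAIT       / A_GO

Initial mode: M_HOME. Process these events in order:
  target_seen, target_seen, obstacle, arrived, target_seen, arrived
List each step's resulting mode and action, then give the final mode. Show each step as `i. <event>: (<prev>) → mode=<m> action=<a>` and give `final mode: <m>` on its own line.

final mode: M_WAIT

1. target_seen: (M_HOME) → mode=M_DROP action=A_LIGHT
2. target_seen: (M_DROP) → mode=M_DROP action=A_GO
3. obstacle: (M_DROP) → mode=M_HOME action=A_WAIT
4. arrived: (M_HOME) → mode=M_WAIT action=A_WAIT
5. target_seen: (M_WAIT) → mode=M_DROP action=A_GO
6. arrived: (M_DROP) → mode=M_WAIT action=A_GO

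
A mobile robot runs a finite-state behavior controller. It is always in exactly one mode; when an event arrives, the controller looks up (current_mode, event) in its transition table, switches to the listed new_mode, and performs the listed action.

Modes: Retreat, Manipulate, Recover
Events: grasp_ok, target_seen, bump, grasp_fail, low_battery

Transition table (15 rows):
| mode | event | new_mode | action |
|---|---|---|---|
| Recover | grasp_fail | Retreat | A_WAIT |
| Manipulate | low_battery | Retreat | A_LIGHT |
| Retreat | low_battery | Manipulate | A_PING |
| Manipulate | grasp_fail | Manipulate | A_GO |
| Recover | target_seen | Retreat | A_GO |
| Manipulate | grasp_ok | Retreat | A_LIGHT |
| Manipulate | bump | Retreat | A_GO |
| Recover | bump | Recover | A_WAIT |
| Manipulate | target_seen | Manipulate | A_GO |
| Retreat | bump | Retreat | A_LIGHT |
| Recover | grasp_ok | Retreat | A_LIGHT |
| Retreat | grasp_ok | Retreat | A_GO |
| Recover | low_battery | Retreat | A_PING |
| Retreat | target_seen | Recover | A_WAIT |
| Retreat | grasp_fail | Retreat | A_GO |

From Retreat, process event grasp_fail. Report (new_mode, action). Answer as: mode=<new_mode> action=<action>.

mode=Retreat action=A_GO

current mode = Retreat; filter table to that mode:
  (Retreat, low_battery) → (Manipulate, A_PING)
  (Retreat, bump) → (Retreat, A_LIGHT)
  (Retreat, grasp_ok) → (Retreat, A_GO)
  (Retreat, target_seen) → (Recover, A_WAIT)
  (Retreat, grasp_fail) → (Retreat, A_GO)  ← event matches
event = grasp_fail selects (Retreat, A_GO)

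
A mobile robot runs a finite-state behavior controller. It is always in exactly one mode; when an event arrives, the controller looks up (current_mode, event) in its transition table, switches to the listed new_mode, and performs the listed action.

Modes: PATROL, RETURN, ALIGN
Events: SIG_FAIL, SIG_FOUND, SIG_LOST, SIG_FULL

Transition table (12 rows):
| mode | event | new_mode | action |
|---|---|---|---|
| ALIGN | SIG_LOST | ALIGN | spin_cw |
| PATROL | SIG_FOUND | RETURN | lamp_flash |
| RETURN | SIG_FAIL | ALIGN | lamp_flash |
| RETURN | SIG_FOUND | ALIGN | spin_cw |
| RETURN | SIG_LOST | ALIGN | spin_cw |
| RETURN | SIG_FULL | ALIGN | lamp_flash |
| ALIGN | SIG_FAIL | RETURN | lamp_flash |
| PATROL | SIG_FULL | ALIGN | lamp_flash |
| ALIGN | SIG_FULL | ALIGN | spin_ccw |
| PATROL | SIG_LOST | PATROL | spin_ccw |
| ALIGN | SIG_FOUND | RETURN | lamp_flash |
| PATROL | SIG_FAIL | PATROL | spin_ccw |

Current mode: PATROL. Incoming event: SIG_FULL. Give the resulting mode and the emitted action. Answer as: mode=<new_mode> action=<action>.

mode=ALIGN action=lamp_flash

current mode = PATROL; filter table to that mode:
  (PATROL, SIG_FOUND) → (RETURN, lamp_flash)
  (PATROL, SIG_FULL) → (ALIGN, lamp_flash)  ← event matches
  (PATROL, SIG_LOST) → (PATROL, spin_ccw)
  (PATROL, SIG_FAIL) → (PATROL, spin_ccw)
event = SIG_FULL selects (ALIGN, lamp_flash)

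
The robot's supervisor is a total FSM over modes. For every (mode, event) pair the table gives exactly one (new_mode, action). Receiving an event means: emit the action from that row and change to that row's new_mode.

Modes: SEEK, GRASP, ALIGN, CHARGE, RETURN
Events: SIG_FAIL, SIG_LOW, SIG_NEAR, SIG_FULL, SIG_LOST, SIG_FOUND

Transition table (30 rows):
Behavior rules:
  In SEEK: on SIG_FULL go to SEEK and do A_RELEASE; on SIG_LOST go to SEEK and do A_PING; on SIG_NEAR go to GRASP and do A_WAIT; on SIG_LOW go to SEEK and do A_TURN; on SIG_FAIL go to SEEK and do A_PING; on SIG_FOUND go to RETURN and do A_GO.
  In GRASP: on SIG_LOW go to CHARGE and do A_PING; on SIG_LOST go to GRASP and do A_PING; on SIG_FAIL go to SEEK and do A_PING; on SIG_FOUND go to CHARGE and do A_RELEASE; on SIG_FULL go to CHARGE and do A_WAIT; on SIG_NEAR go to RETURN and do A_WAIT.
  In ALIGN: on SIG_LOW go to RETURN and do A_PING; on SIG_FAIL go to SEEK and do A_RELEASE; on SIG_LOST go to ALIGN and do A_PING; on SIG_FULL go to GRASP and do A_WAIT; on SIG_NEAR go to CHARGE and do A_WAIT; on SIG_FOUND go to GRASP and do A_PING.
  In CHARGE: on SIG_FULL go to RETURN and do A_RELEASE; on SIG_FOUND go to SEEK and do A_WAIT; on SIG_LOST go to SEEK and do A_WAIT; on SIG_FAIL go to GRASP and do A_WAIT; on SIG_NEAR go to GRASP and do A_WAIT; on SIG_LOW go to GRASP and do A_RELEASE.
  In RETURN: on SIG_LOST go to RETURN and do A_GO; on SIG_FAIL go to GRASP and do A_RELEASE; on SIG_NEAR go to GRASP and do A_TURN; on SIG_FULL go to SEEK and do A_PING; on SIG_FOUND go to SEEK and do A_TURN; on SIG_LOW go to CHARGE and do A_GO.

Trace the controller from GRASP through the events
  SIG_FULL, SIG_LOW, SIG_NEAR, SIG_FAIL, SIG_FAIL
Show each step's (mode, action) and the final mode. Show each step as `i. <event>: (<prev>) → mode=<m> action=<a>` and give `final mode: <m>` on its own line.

1. SIG_FULL: (GRASP) → mode=CHARGE action=A_WAIT
2. SIG_LOW: (CHARGE) → mode=GRASP action=A_RELEASE
3. SIG_NEAR: (GRASP) → mode=RETURN action=A_WAIT
4. SIG_FAIL: (RETURN) → mode=GRASP action=A_RELEASE
5. SIG_FAIL: (GRASP) → mode=SEEK action=A_PING

final mode: SEEK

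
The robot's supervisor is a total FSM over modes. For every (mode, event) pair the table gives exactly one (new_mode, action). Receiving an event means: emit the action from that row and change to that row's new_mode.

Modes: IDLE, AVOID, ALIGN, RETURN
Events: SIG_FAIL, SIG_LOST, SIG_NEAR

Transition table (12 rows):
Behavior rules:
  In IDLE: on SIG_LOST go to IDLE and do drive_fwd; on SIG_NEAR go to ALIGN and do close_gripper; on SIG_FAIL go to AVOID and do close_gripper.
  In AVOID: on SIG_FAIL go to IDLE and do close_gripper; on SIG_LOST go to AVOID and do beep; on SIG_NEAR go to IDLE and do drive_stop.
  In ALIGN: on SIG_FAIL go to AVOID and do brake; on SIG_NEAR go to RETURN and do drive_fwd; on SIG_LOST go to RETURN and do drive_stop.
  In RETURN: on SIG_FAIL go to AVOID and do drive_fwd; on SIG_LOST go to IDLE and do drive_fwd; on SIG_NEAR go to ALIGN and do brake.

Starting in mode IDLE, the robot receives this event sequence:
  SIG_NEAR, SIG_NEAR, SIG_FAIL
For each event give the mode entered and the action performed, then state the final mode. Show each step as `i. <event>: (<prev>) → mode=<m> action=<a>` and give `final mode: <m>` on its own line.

final mode: AVOID

1. SIG_NEAR: (IDLE) → mode=ALIGN action=close_gripper
2. SIG_NEAR: (ALIGN) → mode=RETURN action=drive_fwd
3. SIG_FAIL: (RETURN) → mode=AVOID action=drive_fwd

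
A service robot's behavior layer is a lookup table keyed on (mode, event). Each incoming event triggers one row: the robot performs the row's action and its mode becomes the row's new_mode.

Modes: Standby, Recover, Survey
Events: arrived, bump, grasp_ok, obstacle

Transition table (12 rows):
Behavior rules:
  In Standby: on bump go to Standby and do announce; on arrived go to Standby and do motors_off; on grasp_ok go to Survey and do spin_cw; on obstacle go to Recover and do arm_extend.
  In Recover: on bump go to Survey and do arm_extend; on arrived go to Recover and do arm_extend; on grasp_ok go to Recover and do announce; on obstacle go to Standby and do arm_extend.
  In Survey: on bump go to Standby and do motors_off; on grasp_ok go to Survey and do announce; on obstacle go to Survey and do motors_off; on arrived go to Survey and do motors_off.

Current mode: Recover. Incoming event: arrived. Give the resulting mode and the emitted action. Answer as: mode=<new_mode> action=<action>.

current mode = Recover; filter table to that mode:
  (Recover, bump) → (Survey, arm_extend)
  (Recover, arrived) → (Recover, arm_extend)  ← event matches
  (Recover, grasp_ok) → (Recover, announce)
  (Recover, obstacle) → (Standby, arm_extend)
event = arrived selects (Recover, arm_extend)

mode=Recover action=arm_extend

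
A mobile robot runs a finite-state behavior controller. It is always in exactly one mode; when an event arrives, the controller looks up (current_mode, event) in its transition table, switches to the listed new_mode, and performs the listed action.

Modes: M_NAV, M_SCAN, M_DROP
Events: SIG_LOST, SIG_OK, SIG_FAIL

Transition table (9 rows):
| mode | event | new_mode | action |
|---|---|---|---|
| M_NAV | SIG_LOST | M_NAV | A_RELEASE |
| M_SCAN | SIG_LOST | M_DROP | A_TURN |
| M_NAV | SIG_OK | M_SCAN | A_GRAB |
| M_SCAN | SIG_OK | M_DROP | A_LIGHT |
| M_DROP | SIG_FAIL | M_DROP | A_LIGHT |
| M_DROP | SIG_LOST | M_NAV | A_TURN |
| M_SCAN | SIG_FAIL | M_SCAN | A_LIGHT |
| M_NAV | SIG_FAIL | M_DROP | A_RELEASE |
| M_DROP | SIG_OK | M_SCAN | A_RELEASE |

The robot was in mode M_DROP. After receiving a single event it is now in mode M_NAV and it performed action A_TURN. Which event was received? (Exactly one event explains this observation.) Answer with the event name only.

try SIG_LOST: (M_DROP, SIG_LOST) → (M_NAV, A_TURN)  ← matches
try SIG_OK: (M_DROP, SIG_OK) → (M_SCAN, A_RELEASE)
try SIG_FAIL: (M_DROP, SIG_FAIL) → (M_DROP, A_LIGHT)

SIG_LOST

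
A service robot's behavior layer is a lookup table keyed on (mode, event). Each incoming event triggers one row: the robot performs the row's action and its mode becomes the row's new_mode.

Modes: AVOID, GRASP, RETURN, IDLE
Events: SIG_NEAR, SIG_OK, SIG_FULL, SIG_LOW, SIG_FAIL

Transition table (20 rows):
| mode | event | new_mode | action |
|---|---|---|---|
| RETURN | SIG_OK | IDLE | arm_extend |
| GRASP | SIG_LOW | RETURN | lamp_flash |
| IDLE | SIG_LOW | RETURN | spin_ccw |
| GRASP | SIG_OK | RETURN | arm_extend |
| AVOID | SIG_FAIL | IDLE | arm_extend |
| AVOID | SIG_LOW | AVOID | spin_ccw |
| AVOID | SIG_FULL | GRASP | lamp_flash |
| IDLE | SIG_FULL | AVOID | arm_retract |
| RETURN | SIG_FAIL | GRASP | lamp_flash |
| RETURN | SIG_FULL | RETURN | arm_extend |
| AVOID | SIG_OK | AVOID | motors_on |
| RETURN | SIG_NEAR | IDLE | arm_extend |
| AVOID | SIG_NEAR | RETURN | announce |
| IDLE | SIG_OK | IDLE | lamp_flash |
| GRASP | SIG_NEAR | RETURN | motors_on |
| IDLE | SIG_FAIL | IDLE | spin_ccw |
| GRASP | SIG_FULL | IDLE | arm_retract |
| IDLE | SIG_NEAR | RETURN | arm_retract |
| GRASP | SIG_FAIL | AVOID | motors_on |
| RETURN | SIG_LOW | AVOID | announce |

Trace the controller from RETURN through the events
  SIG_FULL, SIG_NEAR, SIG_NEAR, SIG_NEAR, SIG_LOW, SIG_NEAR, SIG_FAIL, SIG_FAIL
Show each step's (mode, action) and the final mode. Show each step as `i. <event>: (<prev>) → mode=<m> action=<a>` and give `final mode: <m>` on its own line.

1. SIG_FULL: (RETURN) → mode=RETURN action=arm_extend
2. SIG_NEAR: (RETURN) → mode=IDLE action=arm_extend
3. SIG_NEAR: (IDLE) → mode=RETURN action=arm_retract
4. SIG_NEAR: (RETURN) → mode=IDLE action=arm_extend
5. SIG_LOW: (IDLE) → mode=RETURN action=spin_ccw
6. SIG_NEAR: (RETURN) → mode=IDLE action=arm_extend
7. SIG_FAIL: (IDLE) → mode=IDLE action=spin_ccw
8. SIG_FAIL: (IDLE) → mode=IDLE action=spin_ccw

final mode: IDLE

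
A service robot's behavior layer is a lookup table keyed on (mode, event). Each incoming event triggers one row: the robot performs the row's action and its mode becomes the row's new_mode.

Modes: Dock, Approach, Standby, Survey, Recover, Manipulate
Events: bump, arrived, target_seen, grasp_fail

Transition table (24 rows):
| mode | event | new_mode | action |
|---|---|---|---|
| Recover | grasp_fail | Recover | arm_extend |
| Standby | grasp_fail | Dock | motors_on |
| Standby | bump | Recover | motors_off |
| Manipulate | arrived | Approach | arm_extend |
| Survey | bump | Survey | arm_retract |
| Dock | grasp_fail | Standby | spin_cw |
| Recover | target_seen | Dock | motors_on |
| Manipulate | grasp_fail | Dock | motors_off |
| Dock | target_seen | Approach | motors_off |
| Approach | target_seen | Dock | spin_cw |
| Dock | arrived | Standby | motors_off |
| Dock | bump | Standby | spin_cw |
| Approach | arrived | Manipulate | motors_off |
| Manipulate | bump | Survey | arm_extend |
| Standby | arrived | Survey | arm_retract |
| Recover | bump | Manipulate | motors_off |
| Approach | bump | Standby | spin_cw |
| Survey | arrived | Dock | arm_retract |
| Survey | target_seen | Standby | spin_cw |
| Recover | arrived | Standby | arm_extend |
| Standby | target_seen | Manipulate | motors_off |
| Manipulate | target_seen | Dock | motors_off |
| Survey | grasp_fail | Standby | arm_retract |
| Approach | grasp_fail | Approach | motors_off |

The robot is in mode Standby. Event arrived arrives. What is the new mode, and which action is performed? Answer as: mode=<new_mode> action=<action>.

current mode = Standby; filter table to that mode:
  (Standby, grasp_fail) → (Dock, motors_on)
  (Standby, bump) → (Recover, motors_off)
  (Standby, arrived) → (Survey, arm_retract)  ← event matches
  (Standby, target_seen) → (Manipulate, motors_off)
event = arrived selects (Survey, arm_retract)

mode=Survey action=arm_retract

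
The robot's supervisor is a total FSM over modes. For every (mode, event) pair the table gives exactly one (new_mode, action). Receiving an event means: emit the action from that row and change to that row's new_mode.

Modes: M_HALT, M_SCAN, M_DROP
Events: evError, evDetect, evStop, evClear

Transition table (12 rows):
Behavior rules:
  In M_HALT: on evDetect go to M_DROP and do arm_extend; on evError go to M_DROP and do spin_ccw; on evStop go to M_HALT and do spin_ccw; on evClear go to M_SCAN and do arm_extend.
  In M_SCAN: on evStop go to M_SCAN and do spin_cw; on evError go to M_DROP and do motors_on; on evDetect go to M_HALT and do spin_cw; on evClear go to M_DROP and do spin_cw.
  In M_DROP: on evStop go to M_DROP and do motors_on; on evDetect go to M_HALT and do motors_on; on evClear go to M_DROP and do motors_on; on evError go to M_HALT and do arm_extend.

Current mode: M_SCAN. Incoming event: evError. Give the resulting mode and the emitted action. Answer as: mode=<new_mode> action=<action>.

mode=M_DROP action=motors_on

current mode = M_SCAN; filter table to that mode:
  (M_SCAN, evStop) → (M_SCAN, spin_cw)
  (M_SCAN, evError) → (M_DROP, motors_on)  ← event matches
  (M_SCAN, evDetect) → (M_HALT, spin_cw)
  (M_SCAN, evClear) → (M_DROP, spin_cw)
event = evError selects (M_DROP, motors_on)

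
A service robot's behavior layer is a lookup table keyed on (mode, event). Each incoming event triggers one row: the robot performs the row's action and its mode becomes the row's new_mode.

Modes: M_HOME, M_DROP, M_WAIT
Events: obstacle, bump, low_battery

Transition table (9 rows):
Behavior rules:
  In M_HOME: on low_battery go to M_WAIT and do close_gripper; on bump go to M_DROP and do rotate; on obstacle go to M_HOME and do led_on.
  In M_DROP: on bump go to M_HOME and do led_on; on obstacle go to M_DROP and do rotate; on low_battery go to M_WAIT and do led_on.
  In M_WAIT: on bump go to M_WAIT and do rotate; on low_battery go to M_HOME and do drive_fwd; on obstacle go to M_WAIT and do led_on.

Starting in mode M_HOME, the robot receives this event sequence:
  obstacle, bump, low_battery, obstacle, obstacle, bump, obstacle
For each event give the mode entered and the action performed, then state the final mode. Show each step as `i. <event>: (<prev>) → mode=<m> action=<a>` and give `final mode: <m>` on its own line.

final mode: M_WAIT

1. obstacle: (M_HOME) → mode=M_HOME action=led_on
2. bump: (M_HOME) → mode=M_DROP action=rotate
3. low_battery: (M_DROP) → mode=M_WAIT action=led_on
4. obstacle: (M_WAIT) → mode=M_WAIT action=led_on
5. obstacle: (M_WAIT) → mode=M_WAIT action=led_on
6. bump: (M_WAIT) → mode=M_WAIT action=rotate
7. obstacle: (M_WAIT) → mode=M_WAIT action=led_on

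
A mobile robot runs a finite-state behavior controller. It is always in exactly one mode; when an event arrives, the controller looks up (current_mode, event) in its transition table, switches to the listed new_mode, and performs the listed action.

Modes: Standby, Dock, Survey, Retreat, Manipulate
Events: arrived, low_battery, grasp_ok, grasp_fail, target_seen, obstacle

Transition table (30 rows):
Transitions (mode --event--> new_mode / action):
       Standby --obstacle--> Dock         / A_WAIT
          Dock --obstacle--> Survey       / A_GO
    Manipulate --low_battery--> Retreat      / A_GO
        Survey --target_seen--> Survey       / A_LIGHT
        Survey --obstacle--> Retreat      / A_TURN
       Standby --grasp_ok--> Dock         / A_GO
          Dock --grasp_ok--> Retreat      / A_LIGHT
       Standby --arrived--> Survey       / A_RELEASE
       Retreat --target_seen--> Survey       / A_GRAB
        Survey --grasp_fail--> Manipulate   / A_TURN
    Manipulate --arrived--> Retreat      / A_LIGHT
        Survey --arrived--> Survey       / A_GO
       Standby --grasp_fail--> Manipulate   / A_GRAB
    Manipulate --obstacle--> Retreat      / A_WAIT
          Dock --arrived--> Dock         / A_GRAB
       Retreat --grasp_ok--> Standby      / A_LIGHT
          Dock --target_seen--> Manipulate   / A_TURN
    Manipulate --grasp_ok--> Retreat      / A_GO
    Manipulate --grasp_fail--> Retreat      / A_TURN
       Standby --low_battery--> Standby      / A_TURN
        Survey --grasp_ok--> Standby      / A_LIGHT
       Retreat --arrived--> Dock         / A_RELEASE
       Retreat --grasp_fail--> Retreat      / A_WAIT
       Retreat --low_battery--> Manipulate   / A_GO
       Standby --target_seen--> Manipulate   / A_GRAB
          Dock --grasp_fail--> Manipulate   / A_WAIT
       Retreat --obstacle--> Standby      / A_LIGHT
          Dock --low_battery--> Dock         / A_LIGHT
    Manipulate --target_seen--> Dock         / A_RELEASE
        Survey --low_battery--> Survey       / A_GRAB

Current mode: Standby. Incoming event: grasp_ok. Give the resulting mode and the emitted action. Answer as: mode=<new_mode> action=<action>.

current mode = Standby; filter table to that mode:
  (Standby, obstacle) → (Dock, A_WAIT)
  (Standby, grasp_ok) → (Dock, A_GO)  ← event matches
  (Standby, arrived) → (Survey, A_RELEASE)
  (Standby, grasp_fail) → (Manipulate, A_GRAB)
  (Standby, low_battery) → (Standby, A_TURN)
  (Standby, target_seen) → (Manipulate, A_GRAB)
event = grasp_ok selects (Dock, A_GO)

mode=Dock action=A_GO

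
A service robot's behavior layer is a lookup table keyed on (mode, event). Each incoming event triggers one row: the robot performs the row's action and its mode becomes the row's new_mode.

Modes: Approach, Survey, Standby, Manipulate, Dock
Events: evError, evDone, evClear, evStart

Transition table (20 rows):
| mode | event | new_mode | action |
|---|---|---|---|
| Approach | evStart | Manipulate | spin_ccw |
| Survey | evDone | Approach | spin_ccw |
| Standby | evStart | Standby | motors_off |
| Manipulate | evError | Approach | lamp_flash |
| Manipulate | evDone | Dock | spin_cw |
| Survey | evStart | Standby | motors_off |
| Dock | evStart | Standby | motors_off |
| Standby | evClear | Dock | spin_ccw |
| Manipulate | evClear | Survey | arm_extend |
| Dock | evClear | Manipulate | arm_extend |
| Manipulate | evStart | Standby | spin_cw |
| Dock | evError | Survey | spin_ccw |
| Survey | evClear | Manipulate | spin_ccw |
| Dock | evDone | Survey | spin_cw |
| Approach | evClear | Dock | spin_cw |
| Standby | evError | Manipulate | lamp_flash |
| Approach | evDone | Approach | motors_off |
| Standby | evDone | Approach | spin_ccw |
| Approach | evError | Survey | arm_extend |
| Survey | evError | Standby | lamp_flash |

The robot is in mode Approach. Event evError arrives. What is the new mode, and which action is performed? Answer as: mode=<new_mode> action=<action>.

mode=Survey action=arm_extend

current mode = Approach; filter table to that mode:
  (Approach, evStart) → (Manipulate, spin_ccw)
  (Approach, evClear) → (Dock, spin_cw)
  (Approach, evDone) → (Approach, motors_off)
  (Approach, evError) → (Survey, arm_extend)  ← event matches
event = evError selects (Survey, arm_extend)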